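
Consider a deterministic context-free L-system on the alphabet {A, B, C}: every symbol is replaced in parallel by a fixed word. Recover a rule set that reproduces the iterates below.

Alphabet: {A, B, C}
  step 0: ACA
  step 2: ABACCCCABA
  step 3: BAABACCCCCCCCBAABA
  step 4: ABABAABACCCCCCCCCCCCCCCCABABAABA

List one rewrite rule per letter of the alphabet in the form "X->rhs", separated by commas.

A->BA, B->A, C->CC

  step 3 ⇒ step 4: BAABACCCCCCCCBAABA ⇒ A·BA·BA·A·BA·CC·CC·CC·CC·CC·CC·CC·CC·A·BA·BA·A·BA
    A ↦ BA
    B ↦ A
    C ↦ CC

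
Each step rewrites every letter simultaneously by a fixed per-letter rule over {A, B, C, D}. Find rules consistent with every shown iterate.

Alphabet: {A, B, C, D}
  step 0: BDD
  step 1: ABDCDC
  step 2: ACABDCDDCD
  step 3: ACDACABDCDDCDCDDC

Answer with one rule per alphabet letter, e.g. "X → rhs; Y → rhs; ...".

A->AC, B->AB, C->D, D->DC

  step 2 ⇒ step 3: ACABDCDDCD ⇒ AC·D·AC·AB·DC·D·DC·DC·D·DC
    A ↦ AC
    B ↦ AB
    C ↦ D
    D ↦ DC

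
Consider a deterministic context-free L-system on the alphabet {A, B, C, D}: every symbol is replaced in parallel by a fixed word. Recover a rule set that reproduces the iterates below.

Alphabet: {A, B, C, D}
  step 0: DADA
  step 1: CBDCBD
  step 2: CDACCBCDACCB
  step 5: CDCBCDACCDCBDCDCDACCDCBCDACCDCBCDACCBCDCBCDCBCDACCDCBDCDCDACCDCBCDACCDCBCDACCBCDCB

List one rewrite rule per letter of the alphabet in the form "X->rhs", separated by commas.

  step 1 ⇒ step 2: CBDCBD ⇒ CD·AC·CB·CD·AC·CB
    B ↦ AC
    C ↦ CD
    D ↦ CB
  step 0 ⇒ step 1: DADA ⇒ CB·D·CB·D
    A ↦ D

A->D, B->AC, C->CD, D->CB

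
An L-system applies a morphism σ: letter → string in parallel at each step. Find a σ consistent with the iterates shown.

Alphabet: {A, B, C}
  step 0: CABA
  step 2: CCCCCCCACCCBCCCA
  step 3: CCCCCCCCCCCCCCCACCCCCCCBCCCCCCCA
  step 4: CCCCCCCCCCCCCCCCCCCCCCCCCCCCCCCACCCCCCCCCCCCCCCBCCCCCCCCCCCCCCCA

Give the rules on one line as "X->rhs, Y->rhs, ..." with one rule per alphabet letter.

A->CA, B->CB, C->CC

  step 3 ⇒ step 4: CCCCCCCCCCCCCCCACCCCCCCBCCCCCCCA ⇒ CC·CC·CC·CC·CC·CC·CC·CC·CC·CC·CC·CC·CC·CC·CC·CA·CC·CC·CC·CC·CC·CC·CC·CB·CC·CC·CC·CC·CC·CC·CC·CA
    A ↦ CA
    B ↦ CB
    C ↦ CC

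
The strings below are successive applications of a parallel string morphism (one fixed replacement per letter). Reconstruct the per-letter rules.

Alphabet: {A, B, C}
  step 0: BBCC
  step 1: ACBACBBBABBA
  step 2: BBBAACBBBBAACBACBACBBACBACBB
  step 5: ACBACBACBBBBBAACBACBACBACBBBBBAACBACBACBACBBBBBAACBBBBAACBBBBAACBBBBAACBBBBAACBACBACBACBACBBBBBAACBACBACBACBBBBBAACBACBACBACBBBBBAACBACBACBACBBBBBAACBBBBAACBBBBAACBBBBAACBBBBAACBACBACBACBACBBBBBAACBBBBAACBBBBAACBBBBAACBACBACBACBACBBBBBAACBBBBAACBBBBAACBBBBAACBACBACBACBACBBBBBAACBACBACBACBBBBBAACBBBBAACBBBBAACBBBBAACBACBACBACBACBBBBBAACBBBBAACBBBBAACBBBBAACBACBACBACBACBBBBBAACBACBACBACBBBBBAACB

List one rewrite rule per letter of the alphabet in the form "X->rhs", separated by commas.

  step 1 ⇒ step 2: ACBACBBBABBA ⇒ B·BBA·ACB·B·BBA·ACB·ACB·ACB·B·ACB·ACB·B
    A ↦ B
    B ↦ ACB
    C ↦ BBA

A->B, B->ACB, C->BBA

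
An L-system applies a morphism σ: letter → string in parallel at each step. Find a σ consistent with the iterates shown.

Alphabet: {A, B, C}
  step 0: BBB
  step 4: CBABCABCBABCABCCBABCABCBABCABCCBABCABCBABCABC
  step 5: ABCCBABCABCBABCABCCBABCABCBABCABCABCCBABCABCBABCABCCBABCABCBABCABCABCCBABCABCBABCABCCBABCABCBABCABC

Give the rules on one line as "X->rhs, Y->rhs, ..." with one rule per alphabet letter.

  step 4 ⇒ step 5: CBABCABCBABCABCCBABCABCBABCABCCBABCABCBABCABC ⇒ ABC·C·BAB·C·ABC·BAB·C·ABC·C·BAB·C·ABC·BAB·C·ABC·ABC·C·BAB·C·ABC·BAB·C·ABC·C·BAB·C·ABC·BAB·C·ABC·ABC·C·BAB·C·ABC·BAB·C·ABC·C·BAB·C·ABC·BAB·C·ABC
    A ↦ BAB
    B ↦ C
    C ↦ ABC

A->BAB, B->C, C->ABC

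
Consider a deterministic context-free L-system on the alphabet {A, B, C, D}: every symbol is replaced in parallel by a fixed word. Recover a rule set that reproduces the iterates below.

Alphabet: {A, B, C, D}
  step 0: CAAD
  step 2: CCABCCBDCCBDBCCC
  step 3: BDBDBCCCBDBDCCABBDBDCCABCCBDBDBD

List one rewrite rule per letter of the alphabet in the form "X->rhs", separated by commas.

  step 2 ⇒ step 3: CCABCCBDCCBDBCCC ⇒ BD·BD·BC·CC·BD·BD·CC·AB·BD·BD·CC·AB·CC·BD·BD·BD
    A ↦ BC
    B ↦ CC
    C ↦ BD
    D ↦ AB

A->BC, B->CC, C->BD, D->AB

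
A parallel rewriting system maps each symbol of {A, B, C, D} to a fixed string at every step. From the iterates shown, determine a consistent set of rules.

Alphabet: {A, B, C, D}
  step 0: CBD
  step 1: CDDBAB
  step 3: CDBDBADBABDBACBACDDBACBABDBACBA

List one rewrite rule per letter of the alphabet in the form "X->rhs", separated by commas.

A->CBA, B->DBA, C->CD, D->B

  step 0 ⇒ step 1: CBD ⇒ CD·DBA·B
    B ↦ DBA
    C ↦ CD
    D ↦ B
    A ↦ CBA  (constrained at step 1)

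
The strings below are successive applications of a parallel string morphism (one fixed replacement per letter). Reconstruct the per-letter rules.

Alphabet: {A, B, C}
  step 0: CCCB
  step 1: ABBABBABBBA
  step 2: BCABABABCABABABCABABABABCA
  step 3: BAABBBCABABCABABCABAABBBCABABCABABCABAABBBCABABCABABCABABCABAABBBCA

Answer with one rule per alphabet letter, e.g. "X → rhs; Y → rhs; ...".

  step 2 ⇒ step 3: BCABABABCABABABCABABABABCA ⇒ BA·ABB·BCA·BA·BCA·BA·BCA·BA·ABB·BCA·BA·BCA·BA·BCA·BA·ABB·BCA·BA·BCA·BA·BCA·BA·BCA·BA·ABB·BCA
    A ↦ BCA
    B ↦ BA
    C ↦ ABB

A->BCA, B->BA, C->ABB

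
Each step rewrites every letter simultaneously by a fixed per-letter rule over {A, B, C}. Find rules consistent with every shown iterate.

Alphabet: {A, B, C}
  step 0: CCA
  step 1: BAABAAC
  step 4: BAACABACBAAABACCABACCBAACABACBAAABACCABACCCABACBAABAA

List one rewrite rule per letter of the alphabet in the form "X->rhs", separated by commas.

  step 0 ⇒ step 1: CCA ⇒ BAA·BAA·C
    A ↦ C
    C ↦ BAA
    B ↦ ABA  (constrained at step 1)

A->C, B->ABA, C->BAA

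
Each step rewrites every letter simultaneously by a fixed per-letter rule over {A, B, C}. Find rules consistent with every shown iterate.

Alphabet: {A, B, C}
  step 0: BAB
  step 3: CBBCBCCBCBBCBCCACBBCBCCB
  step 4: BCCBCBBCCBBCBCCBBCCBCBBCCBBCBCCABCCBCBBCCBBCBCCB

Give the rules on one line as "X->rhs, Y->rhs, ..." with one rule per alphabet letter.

A->CA, B->CB, C->BC

  step 3 ⇒ step 4: CBBCBCCBCBBCBCCACBBCBCCB ⇒ BC·CB·CB·BC·CB·BC·BC·CB·BC·CB·CB·BC·CB·BC·BC·CA·BC·CB·CB·BC·CB·BC·BC·CB
    A ↦ CA
    B ↦ CB
    C ↦ BC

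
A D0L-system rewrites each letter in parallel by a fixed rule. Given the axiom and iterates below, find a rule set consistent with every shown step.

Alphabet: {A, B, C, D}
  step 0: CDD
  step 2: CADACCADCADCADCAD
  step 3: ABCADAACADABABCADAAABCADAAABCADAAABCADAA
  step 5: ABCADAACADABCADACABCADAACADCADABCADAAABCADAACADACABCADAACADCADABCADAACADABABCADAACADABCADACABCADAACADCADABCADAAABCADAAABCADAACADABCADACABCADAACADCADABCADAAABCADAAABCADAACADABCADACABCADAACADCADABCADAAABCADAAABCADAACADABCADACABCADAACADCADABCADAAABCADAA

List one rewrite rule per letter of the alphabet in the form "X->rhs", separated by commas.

  step 2 ⇒ step 3: CADACCADCADCADCAD ⇒ AB·CAD·AA·CAD·AB·AB·CAD·AA·AB·CAD·AA·AB·CAD·AA·AB·CAD·AA
    A ↦ CAD
    C ↦ AB
    D ↦ AA
    B ↦ AC  (constrained at step 3)

A->CAD, B->AC, C->AB, D->AA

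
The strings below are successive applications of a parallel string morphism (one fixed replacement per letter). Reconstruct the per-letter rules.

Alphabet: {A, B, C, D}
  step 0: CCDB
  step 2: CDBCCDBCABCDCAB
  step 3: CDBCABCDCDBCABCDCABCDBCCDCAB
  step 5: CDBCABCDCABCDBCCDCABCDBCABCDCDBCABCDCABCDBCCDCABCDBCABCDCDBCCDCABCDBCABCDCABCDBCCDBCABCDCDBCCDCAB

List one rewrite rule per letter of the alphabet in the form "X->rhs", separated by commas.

  step 2 ⇒ step 3: CDBCCDBCABCDCAB ⇒ CD·BC·AB·CD·CD·BC·AB·CD·C·AB·CD·BC·CD·C·AB
    A ↦ C
    B ↦ AB
    C ↦ CD
    D ↦ BC

A->C, B->AB, C->CD, D->BC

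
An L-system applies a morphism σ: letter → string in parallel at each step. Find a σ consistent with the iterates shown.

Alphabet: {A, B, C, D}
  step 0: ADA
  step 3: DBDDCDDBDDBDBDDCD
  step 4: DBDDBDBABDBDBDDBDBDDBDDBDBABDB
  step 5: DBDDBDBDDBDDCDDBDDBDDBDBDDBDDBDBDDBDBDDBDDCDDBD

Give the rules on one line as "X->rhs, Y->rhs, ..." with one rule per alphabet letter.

  step 4 ⇒ step 5: DBDDBDBABDBDBDDBDBDDBDDBDBABDB ⇒ DB·D·DB·DB·D·DB·D·DC·D·DB·D·DB·D·DB·DB·D·DB·D·DB·DB·D·DB·DB·D·DB·D·DC·D·DB·D
    A ↦ DC
    B ↦ D
    D ↦ DB
  step 3 ⇒ step 4: DBDDCDDBDDBDBDDCD ⇒ DB·D·DB·DB·AB·DB·DB·D·DB·DB·D·DB·D·DB·DB·AB·DB
    C ↦ AB

A->DC, B->D, C->AB, D->DB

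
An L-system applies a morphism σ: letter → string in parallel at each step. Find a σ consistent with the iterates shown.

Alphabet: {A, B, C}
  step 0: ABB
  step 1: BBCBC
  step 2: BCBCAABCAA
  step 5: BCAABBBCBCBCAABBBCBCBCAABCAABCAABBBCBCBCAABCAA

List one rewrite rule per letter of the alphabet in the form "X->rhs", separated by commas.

  step 1 ⇒ step 2: BBCBC ⇒ BC·BC·AA·BC·AA
    B ↦ BC
    C ↦ AA
  step 0 ⇒ step 1: ABB ⇒ B·BC·BC
    A ↦ B

A->B, B->BC, C->AA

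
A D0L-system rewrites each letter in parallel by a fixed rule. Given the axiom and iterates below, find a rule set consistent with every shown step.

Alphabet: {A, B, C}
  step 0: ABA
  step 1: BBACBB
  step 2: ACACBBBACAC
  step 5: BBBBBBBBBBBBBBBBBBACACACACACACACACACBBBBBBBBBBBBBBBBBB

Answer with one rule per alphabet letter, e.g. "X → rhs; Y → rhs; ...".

A->BB, B->AC, C->B

  step 1 ⇒ step 2: BBACBB ⇒ AC·AC·BB·B·AC·AC
    A ↦ BB
    B ↦ AC
    C ↦ B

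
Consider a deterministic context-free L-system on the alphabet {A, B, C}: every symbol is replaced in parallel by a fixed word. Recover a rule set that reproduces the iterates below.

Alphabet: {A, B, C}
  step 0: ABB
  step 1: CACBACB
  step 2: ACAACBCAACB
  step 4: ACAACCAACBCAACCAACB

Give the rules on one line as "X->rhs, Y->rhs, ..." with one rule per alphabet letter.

  step 1 ⇒ step 2: CACBACB ⇒ A·C·A·ACB·C·A·ACB
    A ↦ C
    B ↦ ACB
    C ↦ A

A->C, B->ACB, C->A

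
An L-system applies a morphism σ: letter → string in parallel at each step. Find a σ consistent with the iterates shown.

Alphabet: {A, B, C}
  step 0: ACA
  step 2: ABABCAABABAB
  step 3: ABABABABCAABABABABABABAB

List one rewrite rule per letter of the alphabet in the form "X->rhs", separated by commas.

A->AB, B->AB, C->CA

  step 2 ⇒ step 3: ABABCAABABAB ⇒ AB·AB·AB·AB·CA·AB·AB·AB·AB·AB·AB·AB
    A ↦ AB
    B ↦ AB
    C ↦ CA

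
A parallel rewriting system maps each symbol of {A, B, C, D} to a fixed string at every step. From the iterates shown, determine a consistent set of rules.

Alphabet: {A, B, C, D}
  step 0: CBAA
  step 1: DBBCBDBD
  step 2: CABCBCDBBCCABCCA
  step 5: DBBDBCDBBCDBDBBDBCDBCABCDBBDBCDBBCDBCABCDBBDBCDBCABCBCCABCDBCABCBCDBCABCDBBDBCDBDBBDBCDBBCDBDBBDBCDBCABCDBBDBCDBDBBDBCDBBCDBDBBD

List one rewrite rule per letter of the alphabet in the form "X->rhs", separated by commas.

A->BD, B->BC, C->DB, D->CA

  step 1 ⇒ step 2: DBBCBDBD ⇒ CA·BC·BC·DB·BC·CA·BC·CA
    B ↦ BC
    C ↦ DB
    D ↦ CA
  step 0 ⇒ step 1: CBAA ⇒ DB·BC·BD·BD
    A ↦ BD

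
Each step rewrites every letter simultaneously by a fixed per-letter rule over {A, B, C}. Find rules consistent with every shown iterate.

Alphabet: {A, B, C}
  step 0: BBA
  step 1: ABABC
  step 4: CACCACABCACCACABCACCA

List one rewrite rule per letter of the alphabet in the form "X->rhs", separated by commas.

A->C, B->AB, C->CA

  step 0 ⇒ step 1: BBA ⇒ AB·AB·C
    A ↦ C
    B ↦ AB
    C ↦ CA  (constrained at step 1)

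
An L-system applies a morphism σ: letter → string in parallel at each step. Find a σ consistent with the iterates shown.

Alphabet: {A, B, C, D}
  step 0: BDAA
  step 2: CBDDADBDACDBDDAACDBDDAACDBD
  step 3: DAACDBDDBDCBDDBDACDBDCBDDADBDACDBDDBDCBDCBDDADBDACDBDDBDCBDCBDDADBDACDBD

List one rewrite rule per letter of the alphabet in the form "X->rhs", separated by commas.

  step 2 ⇒ step 3: CBDDADBDACDBDDAACDBDDAACDBD ⇒ DA·AC·DBD·DBD·CBD·DBD·AC·DBD·CBD·DA·DBD·AC·DBD·DBD·CBD·CBD·DA·DBD·AC·DBD·DBD·CBD·CBD·DA·DBD·AC·DBD
    A ↦ CBD
    B ↦ AC
    C ↦ DA
    D ↦ DBD

A->CBD, B->AC, C->DA, D->DBD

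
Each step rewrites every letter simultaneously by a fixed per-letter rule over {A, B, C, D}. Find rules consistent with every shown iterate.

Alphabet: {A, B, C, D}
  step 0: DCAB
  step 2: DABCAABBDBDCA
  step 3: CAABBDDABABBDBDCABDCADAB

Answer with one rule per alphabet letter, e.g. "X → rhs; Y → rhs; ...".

  step 2 ⇒ step 3: DABCAABBDBDCA ⇒ CA·AB·BD·D·AB·AB·BD·BD·CA·BD·CA·D·AB
    A ↦ AB
    B ↦ BD
    C ↦ D
    D ↦ CA

A->AB, B->BD, C->D, D->CA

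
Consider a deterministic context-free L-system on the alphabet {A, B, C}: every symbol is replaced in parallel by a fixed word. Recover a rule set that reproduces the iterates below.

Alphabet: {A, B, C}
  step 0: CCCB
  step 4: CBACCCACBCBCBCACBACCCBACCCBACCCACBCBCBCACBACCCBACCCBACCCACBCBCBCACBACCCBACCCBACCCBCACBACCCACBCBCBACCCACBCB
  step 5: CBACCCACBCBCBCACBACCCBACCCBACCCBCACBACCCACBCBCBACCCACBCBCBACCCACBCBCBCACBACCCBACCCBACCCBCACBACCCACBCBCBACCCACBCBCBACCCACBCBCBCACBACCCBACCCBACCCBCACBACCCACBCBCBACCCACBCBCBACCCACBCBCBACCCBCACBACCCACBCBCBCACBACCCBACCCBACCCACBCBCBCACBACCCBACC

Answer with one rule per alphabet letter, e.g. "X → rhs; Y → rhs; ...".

  step 4 ⇒ step 5: CBACCCACBCBCBCACBACCCBACCCBACCCACBCBCBCACBACCCBACCCBACCCACBCBCBCACBACCCBACCCBACCCBCACBACCCACBCBCBACCCACBCB ⇒ CB·ACC·CA·CB·CB·CB·CA·CB·ACC·CB·ACC·CB·ACC·CB·CA·CB·ACC·CA·CB·CB·CB·ACC·CA·CB·CB·CB·ACC·CA·CB·CB·CB·CA·CB·ACC·CB·ACC·CB·ACC·CB·CA·CB·ACC·CA·CB·CB·CB·ACC·CA·CB·CB·CB·ACC·CA·CB·CB·CB·CA·CB·ACC·CB·ACC·CB·ACC·CB·CA·CB·ACC·CA·CB·CB·CB·ACC·CA·CB·CB·CB·ACC·CA·CB·CB·CB·ACC·CB·CA·CB·ACC·CA·CB·CB·CB·CA·CB·ACC·CB·ACC·CB·ACC·CA·CB·CB·CB·CA·CB·ACC·CB·ACC
    A ↦ CA
    B ↦ ACC
    C ↦ CB

A->CA, B->ACC, C->CB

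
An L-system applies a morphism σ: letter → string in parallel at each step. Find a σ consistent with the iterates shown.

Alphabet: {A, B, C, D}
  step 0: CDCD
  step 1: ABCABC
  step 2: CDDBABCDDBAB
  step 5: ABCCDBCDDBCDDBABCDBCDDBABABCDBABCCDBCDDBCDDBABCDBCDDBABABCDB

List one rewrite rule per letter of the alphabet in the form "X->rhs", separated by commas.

A->CD, B->DB, C->AB, D->C

  step 1 ⇒ step 2: ABCABC ⇒ CD·DB·AB·CD·DB·AB
    A ↦ CD
    B ↦ DB
    C ↦ AB
  step 0 ⇒ step 1: CDCD ⇒ AB·C·AB·C
    D ↦ C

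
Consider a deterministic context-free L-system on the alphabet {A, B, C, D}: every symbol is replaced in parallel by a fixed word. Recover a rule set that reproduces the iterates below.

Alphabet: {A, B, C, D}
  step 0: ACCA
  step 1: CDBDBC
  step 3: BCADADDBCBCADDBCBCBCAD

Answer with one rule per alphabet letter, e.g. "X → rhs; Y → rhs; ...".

A->C, B->AD, C->DB, D->BC

  step 0 ⇒ step 1: ACCA ⇒ C·DB·DB·C
    A ↦ C
    C ↦ DB
    B ↦ AD  (constrained at step 1)
    D ↦ BC  (constrained at step 1)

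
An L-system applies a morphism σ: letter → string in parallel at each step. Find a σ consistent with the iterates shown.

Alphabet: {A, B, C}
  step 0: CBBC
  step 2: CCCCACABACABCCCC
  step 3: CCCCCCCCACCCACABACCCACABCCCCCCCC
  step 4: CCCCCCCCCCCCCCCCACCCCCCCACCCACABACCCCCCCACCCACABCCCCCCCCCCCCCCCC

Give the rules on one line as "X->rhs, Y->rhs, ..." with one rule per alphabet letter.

  step 3 ⇒ step 4: CCCCCCCCACCCACABACCCACABCCCCCCCC ⇒ CC·CC·CC·CC·CC·CC·CC·CC·AC·CC·CC·CC·AC·CC·AC·AB·AC·CC·CC·CC·AC·CC·AC·AB·CC·CC·CC·CC·CC·CC·CC·CC
    A ↦ AC
    B ↦ AB
    C ↦ CC

A->AC, B->AB, C->CC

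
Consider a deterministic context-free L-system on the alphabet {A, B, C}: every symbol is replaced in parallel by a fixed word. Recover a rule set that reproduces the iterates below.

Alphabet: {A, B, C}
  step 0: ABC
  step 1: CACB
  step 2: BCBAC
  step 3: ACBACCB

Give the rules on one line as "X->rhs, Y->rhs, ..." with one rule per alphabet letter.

  step 2 ⇒ step 3: BCBAC ⇒ AC·B·AC·C·B
    A ↦ C
    B ↦ AC
    C ↦ B

A->C, B->AC, C->B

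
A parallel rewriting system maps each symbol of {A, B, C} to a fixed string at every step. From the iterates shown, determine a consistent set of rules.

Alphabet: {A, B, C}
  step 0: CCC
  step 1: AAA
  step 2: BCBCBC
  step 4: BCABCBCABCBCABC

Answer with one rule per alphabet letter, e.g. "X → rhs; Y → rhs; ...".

A->BC, B->BC, C->A

  step 1 ⇒ step 2: AAA ⇒ BC·BC·BC
    A ↦ BC
    B ↦ BC  (constrained at step 2)
  step 0 ⇒ step 1: CCC ⇒ A·A·A
    C ↦ A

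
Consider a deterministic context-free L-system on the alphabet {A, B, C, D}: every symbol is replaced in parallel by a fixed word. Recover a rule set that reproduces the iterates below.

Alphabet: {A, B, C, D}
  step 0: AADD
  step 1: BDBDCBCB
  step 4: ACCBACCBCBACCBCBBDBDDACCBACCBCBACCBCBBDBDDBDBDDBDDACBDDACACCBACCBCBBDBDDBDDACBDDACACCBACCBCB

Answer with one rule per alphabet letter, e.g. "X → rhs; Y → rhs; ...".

A->BD, B->AC, C->BDD, D->CB

  step 0 ⇒ step 1: AADD ⇒ BD·BD·CB·CB
    A ↦ BD
    D ↦ CB
    B ↦ AC  (constrained at step 1)
    C ↦ BDD  (constrained at step 1)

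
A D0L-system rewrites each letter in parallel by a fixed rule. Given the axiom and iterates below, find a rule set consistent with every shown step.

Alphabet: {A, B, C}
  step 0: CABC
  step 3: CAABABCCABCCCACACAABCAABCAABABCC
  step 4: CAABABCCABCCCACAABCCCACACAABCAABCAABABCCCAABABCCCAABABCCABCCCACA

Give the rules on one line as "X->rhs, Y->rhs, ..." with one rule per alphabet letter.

  step 3 ⇒ step 4: CAABABCCABCCCACACAABCAABCAABABCC ⇒ CA·AB·AB·CC·AB·CC·CA·CA·AB·CC·CA·CA·CA·AB·CA·AB·CA·AB·AB·CC·CA·AB·AB·CC·CA·AB·AB·CC·AB·CC·CA·CA
    A ↦ AB
    B ↦ CC
    C ↦ CA

A->AB, B->CC, C->CA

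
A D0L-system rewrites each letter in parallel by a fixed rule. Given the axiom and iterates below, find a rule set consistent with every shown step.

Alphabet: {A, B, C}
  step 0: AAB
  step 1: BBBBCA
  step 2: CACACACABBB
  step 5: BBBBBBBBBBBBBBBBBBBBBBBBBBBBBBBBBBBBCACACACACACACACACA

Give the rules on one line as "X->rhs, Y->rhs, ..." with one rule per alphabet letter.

  step 1 ⇒ step 2: BBBBCA ⇒ CA·CA·CA·CA·B·BB
    A ↦ BB
    B ↦ CA
    C ↦ B

A->BB, B->CA, C->B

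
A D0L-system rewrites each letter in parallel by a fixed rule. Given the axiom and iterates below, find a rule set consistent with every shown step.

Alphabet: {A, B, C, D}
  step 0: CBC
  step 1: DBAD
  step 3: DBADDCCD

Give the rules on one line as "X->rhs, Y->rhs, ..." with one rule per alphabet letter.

A->DD, B->BA, C->D, D->C

  step 0 ⇒ step 1: CBC ⇒ D·BA·D
    B ↦ BA
    C ↦ D
    A ↦ DD  (constrained at step 1)
    D ↦ C  (constrained at step 1)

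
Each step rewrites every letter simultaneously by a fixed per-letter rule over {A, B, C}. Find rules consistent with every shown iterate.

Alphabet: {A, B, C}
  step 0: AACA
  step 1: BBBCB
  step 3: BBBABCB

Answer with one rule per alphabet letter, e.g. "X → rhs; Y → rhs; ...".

  step 0 ⇒ step 1: AACA ⇒ B·B·BC·B
    A ↦ B
    C ↦ BC
    B ↦ A  (constrained at step 1)

A->B, B->A, C->BC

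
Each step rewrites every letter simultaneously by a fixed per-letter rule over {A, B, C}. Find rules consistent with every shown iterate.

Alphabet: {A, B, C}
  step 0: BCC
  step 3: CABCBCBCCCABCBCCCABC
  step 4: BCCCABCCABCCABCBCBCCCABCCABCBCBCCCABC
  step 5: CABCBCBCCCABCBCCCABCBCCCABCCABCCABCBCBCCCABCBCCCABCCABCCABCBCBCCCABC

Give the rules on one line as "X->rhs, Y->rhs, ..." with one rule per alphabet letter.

A->C, B->CA, C->BC

  step 4 ⇒ step 5: BCCCABCCABCCABCBCBCCCABCCABCBCBCCCABC ⇒ CA·BC·BC·BC·C·CA·BC·BC·C·CA·BC·BC·C·CA·BC·CA·BC·CA·BC·BC·BC·C·CA·BC·BC·C·CA·BC·CA·BC·CA·BC·BC·BC·C·CA·BC
    A ↦ C
    B ↦ CA
    C ↦ BC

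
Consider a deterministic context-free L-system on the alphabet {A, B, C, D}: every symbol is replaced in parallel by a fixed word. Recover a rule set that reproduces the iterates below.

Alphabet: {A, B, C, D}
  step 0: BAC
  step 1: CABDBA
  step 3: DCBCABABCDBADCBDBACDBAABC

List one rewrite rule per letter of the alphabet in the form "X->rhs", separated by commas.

  step 0 ⇒ step 1: BAC ⇒ C·AB·DBA
    A ↦ AB
    B ↦ C
    C ↦ DBA
    D ↦ DCB  (constrained at step 1)

A->AB, B->C, C->DBA, D->DCB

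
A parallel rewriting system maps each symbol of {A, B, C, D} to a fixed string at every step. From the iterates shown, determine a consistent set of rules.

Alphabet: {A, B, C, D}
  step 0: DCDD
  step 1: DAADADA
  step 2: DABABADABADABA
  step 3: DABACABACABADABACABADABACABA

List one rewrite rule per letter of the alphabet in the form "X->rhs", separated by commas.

  step 2 ⇒ step 3: DABABADABADABA ⇒ DA·BA·CA·BA·CA·BA·DA·BA·CA·BA·DA·BA·CA·BA
    A ↦ BA
    B ↦ CA
    D ↦ DA
  step 0 ⇒ step 1: DCDD ⇒ DA·A·DA·DA
    C ↦ A

A->BA, B->CA, C->A, D->DA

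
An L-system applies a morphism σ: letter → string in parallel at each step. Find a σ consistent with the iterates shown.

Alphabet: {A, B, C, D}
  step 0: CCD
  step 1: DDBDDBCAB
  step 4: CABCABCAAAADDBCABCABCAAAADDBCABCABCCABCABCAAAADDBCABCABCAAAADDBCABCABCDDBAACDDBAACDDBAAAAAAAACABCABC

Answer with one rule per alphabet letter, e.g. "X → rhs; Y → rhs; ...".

A->AA, B->C, C->DDB, D->CAB

  step 0 ⇒ step 1: CCD ⇒ DDB·DDB·CAB
    C ↦ DDB
    D ↦ CAB
    A ↦ AA  (constrained at step 1)
    B ↦ C  (constrained at step 1)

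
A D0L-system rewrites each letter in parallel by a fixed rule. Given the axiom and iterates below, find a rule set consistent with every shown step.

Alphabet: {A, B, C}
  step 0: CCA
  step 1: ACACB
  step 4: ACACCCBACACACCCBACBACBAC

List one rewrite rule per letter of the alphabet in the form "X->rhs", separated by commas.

A->B, B->CC, C->AC

  step 0 ⇒ step 1: CCA ⇒ AC·AC·B
    A ↦ B
    C ↦ AC
    B ↦ CC  (constrained at step 1)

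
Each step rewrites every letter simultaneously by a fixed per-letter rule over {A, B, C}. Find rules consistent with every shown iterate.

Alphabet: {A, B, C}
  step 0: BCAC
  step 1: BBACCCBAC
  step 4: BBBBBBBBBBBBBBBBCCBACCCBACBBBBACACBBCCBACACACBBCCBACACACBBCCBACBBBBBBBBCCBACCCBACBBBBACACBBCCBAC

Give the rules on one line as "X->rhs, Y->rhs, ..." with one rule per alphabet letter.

A->CCB, B->BB, C->AC

  step 0 ⇒ step 1: BCAC ⇒ BB·AC·CCB·AC
    A ↦ CCB
    B ↦ BB
    C ↦ AC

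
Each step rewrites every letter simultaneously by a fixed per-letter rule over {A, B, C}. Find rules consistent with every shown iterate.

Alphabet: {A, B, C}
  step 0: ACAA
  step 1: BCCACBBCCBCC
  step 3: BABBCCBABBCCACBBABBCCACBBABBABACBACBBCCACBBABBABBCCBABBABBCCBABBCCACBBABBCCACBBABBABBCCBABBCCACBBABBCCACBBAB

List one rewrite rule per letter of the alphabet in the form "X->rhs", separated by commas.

A->BCC, B->BAB, C->ACB

  step 0 ⇒ step 1: ACAA ⇒ BCC·ACB·BCC·BCC
    A ↦ BCC
    C ↦ ACB
    B ↦ BAB  (constrained at step 1)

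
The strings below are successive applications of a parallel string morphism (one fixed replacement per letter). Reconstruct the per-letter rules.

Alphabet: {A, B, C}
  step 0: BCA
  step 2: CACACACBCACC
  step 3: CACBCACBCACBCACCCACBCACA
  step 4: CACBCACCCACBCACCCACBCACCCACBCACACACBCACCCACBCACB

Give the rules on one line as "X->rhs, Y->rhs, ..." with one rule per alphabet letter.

A->CB, B->CC, C->CA

  step 3 ⇒ step 4: CACBCACBCACBCACCCACBCACA ⇒ CA·CB·CA·CC·CA·CB·CA·CC·CA·CB·CA·CC·CA·CB·CA·CA·CA·CB·CA·CC·CA·CB·CA·CB
    A ↦ CB
    B ↦ CC
    C ↦ CA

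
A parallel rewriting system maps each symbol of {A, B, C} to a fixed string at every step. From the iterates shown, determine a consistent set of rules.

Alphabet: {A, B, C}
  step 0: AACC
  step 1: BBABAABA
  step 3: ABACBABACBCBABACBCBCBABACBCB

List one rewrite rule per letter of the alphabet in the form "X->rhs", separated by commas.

A->B, B->CB, C->ABA

  step 0 ⇒ step 1: AACC ⇒ B·B·ABA·ABA
    A ↦ B
    C ↦ ABA
    B ↦ CB  (constrained at step 1)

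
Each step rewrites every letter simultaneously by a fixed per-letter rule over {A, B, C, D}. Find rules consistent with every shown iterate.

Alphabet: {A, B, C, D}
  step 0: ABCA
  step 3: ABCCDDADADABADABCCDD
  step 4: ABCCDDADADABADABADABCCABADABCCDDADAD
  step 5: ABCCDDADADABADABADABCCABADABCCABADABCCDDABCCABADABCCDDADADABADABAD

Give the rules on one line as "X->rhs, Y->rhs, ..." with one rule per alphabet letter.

A->AB, B->CC, C->D, D->AD

  step 4 ⇒ step 5: ABCCDDADADABADABADABCCABADABCCDDADAD ⇒ AB·CC·D·D·AD·AD·AB·AD·AB·AD·AB·CC·AB·AD·AB·CC·AB·AD·AB·CC·D·D·AB·CC·AB·AD·AB·CC·D·D·AD·AD·AB·AD·AB·AD
    A ↦ AB
    B ↦ CC
    C ↦ D
    D ↦ AD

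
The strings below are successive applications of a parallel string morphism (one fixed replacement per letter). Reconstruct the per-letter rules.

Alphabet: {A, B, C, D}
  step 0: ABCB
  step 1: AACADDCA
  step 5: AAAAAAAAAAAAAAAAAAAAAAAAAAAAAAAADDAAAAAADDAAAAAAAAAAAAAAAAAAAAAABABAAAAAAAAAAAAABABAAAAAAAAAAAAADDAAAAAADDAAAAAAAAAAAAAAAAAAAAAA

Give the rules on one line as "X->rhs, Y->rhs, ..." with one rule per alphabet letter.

  step 0 ⇒ step 1: ABCB ⇒ AA·CA·DD·CA
    A ↦ AA
    B ↦ CA
    C ↦ DD
    D ↦ BA  (constrained at step 1)

A->AA, B->CA, C->DD, D->BA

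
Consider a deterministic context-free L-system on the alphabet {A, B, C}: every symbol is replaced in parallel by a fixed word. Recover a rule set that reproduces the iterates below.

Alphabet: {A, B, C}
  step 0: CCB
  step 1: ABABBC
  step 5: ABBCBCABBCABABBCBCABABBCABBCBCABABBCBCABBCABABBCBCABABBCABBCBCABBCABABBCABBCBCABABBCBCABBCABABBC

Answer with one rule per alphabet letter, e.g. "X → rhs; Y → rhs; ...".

  step 0 ⇒ step 1: CCB ⇒ AB·AB·BC
    B ↦ BC
    C ↦ AB
    A ↦ AB  (constrained at step 1)

A->AB, B->BC, C->AB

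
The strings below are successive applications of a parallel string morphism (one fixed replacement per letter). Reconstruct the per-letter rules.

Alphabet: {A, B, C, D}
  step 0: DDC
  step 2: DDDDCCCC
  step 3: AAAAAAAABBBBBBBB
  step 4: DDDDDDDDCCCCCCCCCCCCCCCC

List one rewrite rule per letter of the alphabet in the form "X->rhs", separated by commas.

A->D, B->CC, C->BB, D->AA

  step 3 ⇒ step 4: AAAAAAAABBBBBBBB ⇒ D·D·D·D·D·D·D·D·CC·CC·CC·CC·CC·CC·CC·CC
    A ↦ D
    B ↦ CC
  step 2 ⇒ step 3: DDDDCCCC ⇒ AA·AA·AA·AA·BB·BB·BB·BB
    C ↦ BB
  step 2 ⇒ step 3: DDDDCCCC ⇒ AA·AA·AA·AA·BB·BB·BB·BB
    D ↦ AA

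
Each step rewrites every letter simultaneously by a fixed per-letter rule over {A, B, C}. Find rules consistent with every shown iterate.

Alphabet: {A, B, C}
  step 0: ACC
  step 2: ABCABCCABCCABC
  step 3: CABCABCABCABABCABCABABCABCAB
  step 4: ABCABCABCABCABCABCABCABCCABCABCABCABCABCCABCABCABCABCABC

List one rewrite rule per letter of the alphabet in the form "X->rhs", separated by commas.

  step 3 ⇒ step 4: CABCABCABCABABCABCABABCABCAB ⇒ AB·CAB·C·AB·CAB·C·AB·CAB·C·AB·CAB·C·CAB·C·AB·CAB·C·AB·CAB·C·CAB·C·AB·CAB·C·AB·CAB·C
    A ↦ CAB
    B ↦ C
    C ↦ AB

A->CAB, B->C, C->AB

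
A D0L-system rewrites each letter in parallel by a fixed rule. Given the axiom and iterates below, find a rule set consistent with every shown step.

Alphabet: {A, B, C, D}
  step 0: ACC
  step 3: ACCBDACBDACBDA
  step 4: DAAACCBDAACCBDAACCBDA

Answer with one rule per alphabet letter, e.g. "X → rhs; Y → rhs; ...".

A->DA, B->C, C->A, D->CB

  step 3 ⇒ step 4: ACCBDACBDACBDA ⇒ DA·A·A·C·CB·DA·A·C·CB·DA·A·C·CB·DA
    A ↦ DA
    B ↦ C
    C ↦ A
    D ↦ CB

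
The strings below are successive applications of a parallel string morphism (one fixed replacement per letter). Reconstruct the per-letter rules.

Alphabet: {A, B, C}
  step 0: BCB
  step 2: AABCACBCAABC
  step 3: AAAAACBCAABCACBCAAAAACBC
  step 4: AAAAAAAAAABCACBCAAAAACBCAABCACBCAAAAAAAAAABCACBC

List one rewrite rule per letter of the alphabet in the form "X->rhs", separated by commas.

A->AA, B->AC, C->BC

  step 3 ⇒ step 4: AAAAACBCAABCACBCAAAAACBC ⇒ AA·AA·AA·AA·AA·BC·AC·BC·AA·AA·AC·BC·AA·BC·AC·BC·AA·AA·AA·AA·AA·BC·AC·BC
    A ↦ AA
    B ↦ AC
    C ↦ BC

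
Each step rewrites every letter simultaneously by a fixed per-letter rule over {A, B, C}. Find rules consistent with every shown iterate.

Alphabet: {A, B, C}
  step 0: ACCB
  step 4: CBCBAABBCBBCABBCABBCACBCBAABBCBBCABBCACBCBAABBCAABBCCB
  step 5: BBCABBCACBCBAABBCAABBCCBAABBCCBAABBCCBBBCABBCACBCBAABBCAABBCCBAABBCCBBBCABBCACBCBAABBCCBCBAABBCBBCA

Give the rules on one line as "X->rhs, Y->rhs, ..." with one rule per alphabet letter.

A->CB, B->A, C->BBC

  step 4 ⇒ step 5: CBCBAABBCBBCABBCABBCACBCBAABBCBBCABBCACBCBAABBCAABBCCB ⇒ BBC·A·BBC·A·CB·CB·A·A·BBC·A·A·BBC·CB·A·A·BBC·CB·A·A·BBC·CB·BBC·A·BBC·A·CB·CB·A·A·BBC·A·A·BBC·CB·A·A·BBC·CB·BBC·A·BBC·A·CB·CB·A·A·BBC·CB·CB·A·A·BBC·BBC·A
    A ↦ CB
    B ↦ A
    C ↦ BBC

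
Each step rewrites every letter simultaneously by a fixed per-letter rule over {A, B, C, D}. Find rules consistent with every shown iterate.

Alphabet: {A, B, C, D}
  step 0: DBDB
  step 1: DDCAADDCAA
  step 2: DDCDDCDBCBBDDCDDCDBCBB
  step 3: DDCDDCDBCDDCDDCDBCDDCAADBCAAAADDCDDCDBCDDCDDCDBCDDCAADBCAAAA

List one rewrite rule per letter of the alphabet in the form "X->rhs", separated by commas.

A->B, B->AA, C->DBC, D->DDC

  step 2 ⇒ step 3: DDCDDCDBCBBDDCDDCDBCBB ⇒ DDC·DDC·DBC·DDC·DDC·DBC·DDC·AA·DBC·AA·AA·DDC·DDC·DBC·DDC·DDC·DBC·DDC·AA·DBC·AA·AA
    B ↦ AA
    C ↦ DBC
    D ↦ DDC
  step 1 ⇒ step 2: DDCAADDCAA ⇒ DDC·DDC·DBC·B·B·DDC·DDC·DBC·B·B
    A ↦ B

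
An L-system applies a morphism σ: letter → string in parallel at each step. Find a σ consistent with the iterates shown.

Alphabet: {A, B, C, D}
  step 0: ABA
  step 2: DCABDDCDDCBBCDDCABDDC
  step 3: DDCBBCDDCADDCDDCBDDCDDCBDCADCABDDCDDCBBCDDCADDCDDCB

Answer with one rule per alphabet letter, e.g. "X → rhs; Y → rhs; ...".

A->BCD, B->DCA, C->B, D->DDC

  step 2 ⇒ step 3: DCABDDCDDCBBCDDCABDDC ⇒ DDC·B·BCD·DCA·DDC·DDC·B·DDC·DDC·B·DCA·DCA·B·DDC·DDC·B·BCD·DCA·DDC·DDC·B
    A ↦ BCD
    B ↦ DCA
    C ↦ B
    D ↦ DDC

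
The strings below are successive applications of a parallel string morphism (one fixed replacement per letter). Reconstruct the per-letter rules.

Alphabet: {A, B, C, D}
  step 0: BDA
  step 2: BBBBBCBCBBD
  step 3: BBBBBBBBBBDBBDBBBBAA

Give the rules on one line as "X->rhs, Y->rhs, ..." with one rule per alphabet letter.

A->BC, B->BB, C->D, D->AA

  step 2 ⇒ step 3: BBBBBCBCBBD ⇒ BB·BB·BB·BB·BB·D·BB·D·BB·BB·AA
    B ↦ BB
    C ↦ D
    D ↦ AA
    A ↦ BC  (constrained at step 0)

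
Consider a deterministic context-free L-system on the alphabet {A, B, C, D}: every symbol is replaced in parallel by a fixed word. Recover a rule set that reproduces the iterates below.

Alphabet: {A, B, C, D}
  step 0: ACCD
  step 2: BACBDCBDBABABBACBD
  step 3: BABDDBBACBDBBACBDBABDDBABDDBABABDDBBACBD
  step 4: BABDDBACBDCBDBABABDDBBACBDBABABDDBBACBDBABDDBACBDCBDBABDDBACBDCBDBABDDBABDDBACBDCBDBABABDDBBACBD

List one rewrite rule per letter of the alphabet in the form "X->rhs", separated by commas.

  step 3 ⇒ step 4: BABDDBBACBDBBACBDBABDDBABDDBABABDDBBACBD ⇒ BA·BDD·BA·CBD·CBD·BA·BA·BDD·B·BA·CBD·BA·BA·BDD·B·BA·CBD·BA·BDD·BA·CBD·CBD·BA·BDD·BA·CBD·CBD·BA·BDD·BA·BDD·BA·CBD·CBD·BA·BA·BDD·B·BA·CBD
    A ↦ BDD
    B ↦ BA
    C ↦ B
    D ↦ CBD

A->BDD, B->BA, C->B, D->CBD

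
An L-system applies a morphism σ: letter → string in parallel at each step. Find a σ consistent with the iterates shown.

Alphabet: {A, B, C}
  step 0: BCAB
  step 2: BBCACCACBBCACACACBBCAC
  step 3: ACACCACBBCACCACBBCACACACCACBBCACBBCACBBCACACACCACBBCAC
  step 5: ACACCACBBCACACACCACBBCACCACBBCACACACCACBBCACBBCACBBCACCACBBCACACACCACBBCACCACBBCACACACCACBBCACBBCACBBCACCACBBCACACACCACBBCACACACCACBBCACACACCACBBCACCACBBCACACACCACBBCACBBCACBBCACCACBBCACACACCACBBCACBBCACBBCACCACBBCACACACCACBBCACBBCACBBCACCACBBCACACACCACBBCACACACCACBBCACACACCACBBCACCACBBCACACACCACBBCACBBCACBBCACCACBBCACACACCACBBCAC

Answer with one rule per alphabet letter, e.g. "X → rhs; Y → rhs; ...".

  step 2 ⇒ step 3: BBCACCACBBCACACACBBCAC ⇒ AC·AC·CAC·BB·CAC·CAC·BB·CAC·AC·AC·CAC·BB·CAC·BB·CAC·BB·CAC·AC·AC·CAC·BB·CAC
    A ↦ BB
    B ↦ AC
    C ↦ CAC

A->BB, B->AC, C->CAC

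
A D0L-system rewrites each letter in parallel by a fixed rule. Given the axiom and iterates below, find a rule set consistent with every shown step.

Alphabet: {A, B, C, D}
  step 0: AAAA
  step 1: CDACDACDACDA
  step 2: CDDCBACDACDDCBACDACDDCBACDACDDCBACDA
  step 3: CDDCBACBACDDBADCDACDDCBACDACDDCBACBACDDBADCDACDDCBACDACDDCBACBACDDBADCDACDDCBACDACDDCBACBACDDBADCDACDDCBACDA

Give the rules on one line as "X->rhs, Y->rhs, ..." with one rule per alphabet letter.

  step 2 ⇒ step 3: CDDCBACDACDDCBACDACDDCBACDACDDCBACDA ⇒ CDD·CBA·CBA·CDD·BAD·CDA·CDD·CBA·CDA·CDD·CBA·CBA·CDD·BAD·CDA·CDD·CBA·CDA·CDD·CBA·CBA·CDD·BAD·CDA·CDD·CBA·CDA·CDD·CBA·CBA·CDD·BAD·CDA·CDD·CBA·CDA
    A ↦ CDA
    B ↦ BAD
    C ↦ CDD
    D ↦ CBA

A->CDA, B->BAD, C->CDD, D->CBA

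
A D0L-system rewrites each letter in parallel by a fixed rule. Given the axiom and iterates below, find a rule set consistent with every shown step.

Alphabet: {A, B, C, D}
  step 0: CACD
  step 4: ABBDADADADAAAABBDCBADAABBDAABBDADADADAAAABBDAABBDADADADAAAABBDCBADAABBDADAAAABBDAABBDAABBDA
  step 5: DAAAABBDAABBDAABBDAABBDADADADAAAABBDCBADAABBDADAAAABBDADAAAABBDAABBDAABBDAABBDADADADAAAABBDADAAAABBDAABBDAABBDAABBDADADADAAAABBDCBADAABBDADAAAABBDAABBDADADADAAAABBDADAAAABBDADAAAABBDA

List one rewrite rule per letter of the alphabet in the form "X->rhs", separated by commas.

A->DA, B->A, C->DCB, D->ABB

  step 4 ⇒ step 5: ABBDADADADAAAABBDCBADAABBDAABBDADADADAAAABBDAABBDADADADAAAABBDCBADAABBDADAAAABBDAABBDAABBDA ⇒ DA·A·A·ABB·DA·ABB·DA·ABB·DA·ABB·DA·DA·DA·DA·A·A·ABB·DCB·A·DA·ABB·DA·DA·A·A·ABB·DA·DA·A·A·ABB·DA·ABB·DA·ABB·DA·ABB·DA·DA·DA·DA·A·A·ABB·DA·DA·A·A·ABB·DA·ABB·DA·ABB·DA·ABB·DA·DA·DA·DA·A·A·ABB·DCB·A·DA·ABB·DA·DA·A·A·ABB·DA·ABB·DA·DA·DA·DA·A·A·ABB·DA·DA·A·A·ABB·DA·DA·A·A·ABB·DA
    A ↦ DA
    B ↦ A
    C ↦ DCB
    D ↦ ABB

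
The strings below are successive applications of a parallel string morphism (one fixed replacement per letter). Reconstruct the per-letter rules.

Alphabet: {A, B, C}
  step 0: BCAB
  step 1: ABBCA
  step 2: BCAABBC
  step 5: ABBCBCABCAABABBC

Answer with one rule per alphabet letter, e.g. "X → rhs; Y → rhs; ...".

A->BC, B->A, C->B

  step 1 ⇒ step 2: ABBCA ⇒ BC·A·A·B·BC
    A ↦ BC
    B ↦ A
    C ↦ B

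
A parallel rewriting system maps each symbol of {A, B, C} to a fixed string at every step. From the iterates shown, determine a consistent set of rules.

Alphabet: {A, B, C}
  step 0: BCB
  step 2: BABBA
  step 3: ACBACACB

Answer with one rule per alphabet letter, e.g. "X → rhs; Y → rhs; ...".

  step 2 ⇒ step 3: BABBA ⇒ AC·B·AC·AC·B
    A ↦ B
    B ↦ AC
    C ↦ A  (constrained at step 0)

A->B, B->AC, C->A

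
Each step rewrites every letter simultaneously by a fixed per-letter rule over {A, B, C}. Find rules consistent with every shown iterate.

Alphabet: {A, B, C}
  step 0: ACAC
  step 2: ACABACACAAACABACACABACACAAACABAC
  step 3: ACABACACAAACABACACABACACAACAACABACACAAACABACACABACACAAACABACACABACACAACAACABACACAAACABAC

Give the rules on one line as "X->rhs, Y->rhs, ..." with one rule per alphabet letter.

A->ACA, B->A, C->BAC

  step 2 ⇒ step 3: ACABACACAAACABACACABACACAAACABAC ⇒ ACA·BAC·ACA·A·ACA·BAC·ACA·BAC·ACA·ACA·ACA·BAC·ACA·A·ACA·BAC·ACA·BAC·ACA·A·ACA·BAC·ACA·BAC·ACA·ACA·ACA·BAC·ACA·A·ACA·BAC
    A ↦ ACA
    B ↦ A
    C ↦ BAC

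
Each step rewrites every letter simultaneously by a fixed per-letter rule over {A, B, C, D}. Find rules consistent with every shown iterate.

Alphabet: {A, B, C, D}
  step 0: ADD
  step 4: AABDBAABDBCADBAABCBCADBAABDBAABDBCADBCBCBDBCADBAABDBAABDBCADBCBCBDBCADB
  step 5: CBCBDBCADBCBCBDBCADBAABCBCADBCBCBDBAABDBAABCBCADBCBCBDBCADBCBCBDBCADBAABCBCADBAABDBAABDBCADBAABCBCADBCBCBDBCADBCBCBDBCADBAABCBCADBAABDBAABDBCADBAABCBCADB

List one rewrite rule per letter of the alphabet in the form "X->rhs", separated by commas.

A->CB, B->DB, C->AAB, D->CA

  step 4 ⇒ step 5: AABDBAABDBCADBAABCBCADBAABDBAABDBCADBCBCBDBCADBAABDBAABDBCADBCBCBDBCADB ⇒ CB·CB·DB·CA·DB·CB·CB·DB·CA·DB·AAB·CB·CA·DB·CB·CB·DB·AAB·DB·AAB·CB·CA·DB·CB·CB·DB·CA·DB·CB·CB·DB·CA·DB·AAB·CB·CA·DB·AAB·DB·AAB·DB·CA·DB·AAB·CB·CA·DB·CB·CB·DB·CA·DB·CB·CB·DB·CA·DB·AAB·CB·CA·DB·AAB·DB·AAB·DB·CA·DB·AAB·CB·CA·DB
    A ↦ CB
    B ↦ DB
    C ↦ AAB
    D ↦ CA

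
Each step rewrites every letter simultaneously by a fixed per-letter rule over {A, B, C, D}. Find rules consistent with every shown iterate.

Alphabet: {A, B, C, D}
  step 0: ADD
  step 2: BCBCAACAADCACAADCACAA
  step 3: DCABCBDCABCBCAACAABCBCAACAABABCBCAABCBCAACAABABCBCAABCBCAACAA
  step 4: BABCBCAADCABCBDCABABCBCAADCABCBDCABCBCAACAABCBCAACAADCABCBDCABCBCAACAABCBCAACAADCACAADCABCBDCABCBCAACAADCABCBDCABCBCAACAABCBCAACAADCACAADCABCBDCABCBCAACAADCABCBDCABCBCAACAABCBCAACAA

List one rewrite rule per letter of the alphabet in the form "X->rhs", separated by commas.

  step 3 ⇒ step 4: DCABCBDCABCBCAACAABCBCAACAABABCBCAABCBCAACAABABCBCAABCBCAACAA ⇒ BA·BCB·CAA·DCA·BCB·DCA·BA·BCB·CAA·DCA·BCB·DCA·BCB·CAA·CAA·BCB·CAA·CAA·DCA·BCB·DCA·BCB·CAA·CAA·BCB·CAA·CAA·DCA·CAA·DCA·BCB·DCA·BCB·CAA·CAA·DCA·BCB·DCA·BCB·CAA·CAA·BCB·CAA·CAA·DCA·CAA·DCA·BCB·DCA·BCB·CAA·CAA·DCA·BCB·DCA·BCB·CAA·CAA·BCB·CAA·CAA
    A ↦ CAA
    B ↦ DCA
    C ↦ BCB
    D ↦ BA

A->CAA, B->DCA, C->BCB, D->BA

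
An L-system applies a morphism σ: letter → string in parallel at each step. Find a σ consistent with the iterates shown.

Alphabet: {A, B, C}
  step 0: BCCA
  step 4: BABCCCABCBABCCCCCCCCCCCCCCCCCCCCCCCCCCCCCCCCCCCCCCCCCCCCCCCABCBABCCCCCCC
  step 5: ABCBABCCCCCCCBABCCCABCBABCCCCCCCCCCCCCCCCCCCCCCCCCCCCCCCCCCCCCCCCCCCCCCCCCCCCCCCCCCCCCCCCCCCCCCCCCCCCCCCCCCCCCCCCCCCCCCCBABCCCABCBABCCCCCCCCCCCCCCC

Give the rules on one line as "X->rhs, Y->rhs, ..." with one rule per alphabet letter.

A->B, B->ABC, C->CC

  step 4 ⇒ step 5: BABCCCABCBABCCCCCCCCCCCCCCCCCCCCCCCCCCCCCCCCCCCCCCCCCCCCCCCABCBABCCCCCCC ⇒ ABC·B·ABC·CC·CC·CC·B·ABC·CC·ABC·B·ABC·CC·CC·CC·CC·CC·CC·CC·CC·CC·CC·CC·CC·CC·CC·CC·CC·CC·CC·CC·CC·CC·CC·CC·CC·CC·CC·CC·CC·CC·CC·CC·CC·CC·CC·CC·CC·CC·CC·CC·CC·CC·CC·CC·CC·CC·CC·CC·B·ABC·CC·ABC·B·ABC·CC·CC·CC·CC·CC·CC·CC
    A ↦ B
    B ↦ ABC
    C ↦ CC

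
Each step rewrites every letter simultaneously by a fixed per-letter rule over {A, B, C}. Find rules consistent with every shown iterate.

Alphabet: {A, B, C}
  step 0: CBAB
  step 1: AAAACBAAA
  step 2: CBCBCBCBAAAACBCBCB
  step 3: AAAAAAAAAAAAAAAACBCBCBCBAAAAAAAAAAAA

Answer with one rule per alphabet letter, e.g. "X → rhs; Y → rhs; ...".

A->CB, B->AAA, C->A

  step 2 ⇒ step 3: CBCBCBCBAAAACBCBCB ⇒ A·AAA·A·AAA·A·AAA·A·AAA·CB·CB·CB·CB·A·AAA·A·AAA·A·AAA
    A ↦ CB
    B ↦ AAA
    C ↦ A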